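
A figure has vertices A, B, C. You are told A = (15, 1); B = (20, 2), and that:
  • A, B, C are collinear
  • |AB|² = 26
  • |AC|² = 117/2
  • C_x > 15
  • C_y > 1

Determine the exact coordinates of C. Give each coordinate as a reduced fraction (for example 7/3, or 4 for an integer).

C = (45/2, 5/2)

1. C_x = 45/2  [[A, B, C are collinear ⇒ -1x+5y+10=0] ∩ [|C−(15, 1)|²=117/2]]
2. C_y = 5/2  [[A, B, C are collinear ⇒ -1x+5y+10=0] ∩ [|C−(15, 1)|²=117/2]]
   so C = (45/2, 5/2)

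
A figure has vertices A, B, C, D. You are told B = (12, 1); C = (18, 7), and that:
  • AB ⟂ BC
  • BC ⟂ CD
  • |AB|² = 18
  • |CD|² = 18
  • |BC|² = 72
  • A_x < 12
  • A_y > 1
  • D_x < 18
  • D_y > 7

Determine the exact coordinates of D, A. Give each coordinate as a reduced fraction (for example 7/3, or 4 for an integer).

D = (15, 10)
A = (9, 4)

1. D_x = 15  [[BC ⟂ CD ⇒ 6x+6y-150=0] ∩ [|D−(18, 7)|²=18]]
2. D_y = 10  [[BC ⟂ CD ⇒ 6x+6y-150=0] ∩ [|D−(18, 7)|²=18]]
   so D = (15, 10)
3. A_x = 9  [[AB ⟂ BC ⇒ -6x-6y+78=0] ∩ [|A−(12, 1)|²=18]]
4. A_y = 4  [[AB ⟂ BC ⇒ -6x-6y+78=0] ∩ [|A−(12, 1)|²=18]]
   so A = (9, 4)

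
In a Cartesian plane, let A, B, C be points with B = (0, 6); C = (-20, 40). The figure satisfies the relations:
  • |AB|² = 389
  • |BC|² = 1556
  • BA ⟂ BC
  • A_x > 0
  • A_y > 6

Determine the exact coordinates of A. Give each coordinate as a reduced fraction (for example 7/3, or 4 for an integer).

1. A_x = 17  [[BA ⟂ BC ⇒ -20x+34y-204=0] ∩ [|A−(0, 6)|²=389]]
2. A_y = 16  [[BA ⟂ BC ⇒ -20x+34y-204=0] ∩ [|A−(0, 6)|²=389]]
   so A = (17, 16)

A = (17, 16)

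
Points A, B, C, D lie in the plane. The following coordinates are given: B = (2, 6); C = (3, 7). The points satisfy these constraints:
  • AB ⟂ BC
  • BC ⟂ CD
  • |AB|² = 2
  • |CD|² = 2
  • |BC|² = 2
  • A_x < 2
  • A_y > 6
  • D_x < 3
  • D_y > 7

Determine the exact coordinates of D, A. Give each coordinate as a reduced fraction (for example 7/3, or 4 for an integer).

1. D_x = 2  [[BC ⟂ CD ⇒ 1x+1y-10=0] ∩ [|D−(3, 7)|²=2]]
2. D_y = 8  [[BC ⟂ CD ⇒ 1x+1y-10=0] ∩ [|D−(3, 7)|²=2]]
   so D = (2, 8)
3. A_x = 1  [[AB ⟂ BC ⇒ -1x-1y+8=0] ∩ [|A−(2, 6)|²=2]]
4. A_y = 7  [[AB ⟂ BC ⇒ -1x-1y+8=0] ∩ [|A−(2, 6)|²=2]]
   so A = (1, 7)

D = (2, 8)
A = (1, 7)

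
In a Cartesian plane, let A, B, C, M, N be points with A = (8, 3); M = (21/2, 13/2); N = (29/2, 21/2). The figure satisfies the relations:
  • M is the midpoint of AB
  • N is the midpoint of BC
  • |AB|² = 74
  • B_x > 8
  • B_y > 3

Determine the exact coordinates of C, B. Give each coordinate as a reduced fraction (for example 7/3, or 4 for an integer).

1. B_x = 13  [B = 2·M−A = 2·(21/2, 13/2)−(8, 3)]
2. B_y = 10  [B = 2·M−A = 2·(21/2, 13/2)−(8, 3)]
   so B = (13, 10)
3. C_x = 16  [C = 2·N−B = 2·(29/2, 21/2)−(13, 10)]
4. C_y = 11  [C = 2·N−B = 2·(29/2, 21/2)−(13, 10)]
   so C = (16, 11)

C = (16, 11)
B = (13, 10)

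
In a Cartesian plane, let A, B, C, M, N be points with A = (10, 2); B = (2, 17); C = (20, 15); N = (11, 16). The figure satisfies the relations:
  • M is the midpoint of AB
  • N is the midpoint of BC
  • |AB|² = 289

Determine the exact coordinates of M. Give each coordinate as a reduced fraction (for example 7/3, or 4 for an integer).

M = (6, 19/2)

1. M_x = 6  [2·M = A+B = (10, 2)+(2, 17)]
2. M_y = 19/2  [2·M = A+B = (10, 2)+(2, 17)]
   so M = (6, 19/2)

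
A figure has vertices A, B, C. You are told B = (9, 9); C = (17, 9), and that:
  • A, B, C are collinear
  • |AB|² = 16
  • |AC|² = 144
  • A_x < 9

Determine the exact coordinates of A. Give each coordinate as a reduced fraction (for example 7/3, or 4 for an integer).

1. A_x = 5  [[A, B, C are collinear ⇒ 8y-72=0] ∩ [|A−(9, 9)|²=16]]
2. A_y = 9  [[A, B, C are collinear ⇒ 8y-72=0] ∩ [|A−(9, 9)|²=16]]
   so A = (5, 9)

A = (5, 9)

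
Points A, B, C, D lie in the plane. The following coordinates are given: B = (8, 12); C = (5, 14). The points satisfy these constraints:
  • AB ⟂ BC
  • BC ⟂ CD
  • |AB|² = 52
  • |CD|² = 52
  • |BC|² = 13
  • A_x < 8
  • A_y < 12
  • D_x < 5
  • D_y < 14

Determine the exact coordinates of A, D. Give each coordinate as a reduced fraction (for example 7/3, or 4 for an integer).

1. A_x = 4  [[AB ⟂ BC ⇒ 3x-2y=0] ∩ [|A−(8, 12)|²=52]]
2. A_y = 6  [[AB ⟂ BC ⇒ 3x-2y=0] ∩ [|A−(8, 12)|²=52]]
   so A = (4, 6)
3. D_x = 1  [[BC ⟂ CD ⇒ -3x+2y-13=0] ∩ [|D−(5, 14)|²=52]]
4. D_y = 8  [[BC ⟂ CD ⇒ -3x+2y-13=0] ∩ [|D−(5, 14)|²=52]]
   so D = (1, 8)

A = (4, 6)
D = (1, 8)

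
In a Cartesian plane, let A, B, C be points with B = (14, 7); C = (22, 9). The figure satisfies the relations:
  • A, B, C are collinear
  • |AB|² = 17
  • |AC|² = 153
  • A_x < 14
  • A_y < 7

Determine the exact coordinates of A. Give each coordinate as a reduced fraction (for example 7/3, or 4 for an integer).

1. A_x = 10  [[A, B, C are collinear ⇒ -2x+8y-28=0] ∩ [|A−(14, 7)|²=17]]
2. A_y = 6  [[A, B, C are collinear ⇒ -2x+8y-28=0] ∩ [|A−(14, 7)|²=17]]
   so A = (10, 6)

A = (10, 6)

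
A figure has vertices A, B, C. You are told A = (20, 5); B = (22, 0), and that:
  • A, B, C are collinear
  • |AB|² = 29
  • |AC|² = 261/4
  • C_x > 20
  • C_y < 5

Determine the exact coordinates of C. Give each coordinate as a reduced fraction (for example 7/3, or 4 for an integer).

1. C_x = 23  [[A, B, C are collinear ⇒ 5x+2y-110=0] ∩ [|C−(20, 5)|²=261/4]]
2. C_y = -5/2  [[A, B, C are collinear ⇒ 5x+2y-110=0] ∩ [|C−(20, 5)|²=261/4]]
   so C = (23, -5/2)

C = (23, -5/2)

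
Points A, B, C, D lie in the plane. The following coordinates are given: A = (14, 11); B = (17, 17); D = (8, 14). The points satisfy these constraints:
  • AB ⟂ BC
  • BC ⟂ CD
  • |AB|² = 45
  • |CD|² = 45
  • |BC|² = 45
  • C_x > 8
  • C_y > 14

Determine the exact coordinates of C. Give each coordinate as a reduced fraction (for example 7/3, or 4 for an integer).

1. C_x = 11  [[AB ⟂ BC ⇒ 3x+6y-153=0] ∩ [|C−(8, 14)|²=45]]
2. C_y = 20  [[AB ⟂ BC ⇒ 3x+6y-153=0] ∩ [|C−(8, 14)|²=45]]
   so C = (11, 20)

C = (11, 20)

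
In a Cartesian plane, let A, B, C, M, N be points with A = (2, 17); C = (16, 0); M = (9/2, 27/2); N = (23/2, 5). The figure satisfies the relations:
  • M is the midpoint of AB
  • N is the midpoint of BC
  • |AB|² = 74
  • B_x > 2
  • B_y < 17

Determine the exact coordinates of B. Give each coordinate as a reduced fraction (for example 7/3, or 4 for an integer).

1. B_x = 7  [B = 2·M−A = 2·(9/2, 27/2)−(2, 17)]
2. B_y = 10  [B = 2·M−A = 2·(9/2, 27/2)−(2, 17)]
   so B = (7, 10)

B = (7, 10)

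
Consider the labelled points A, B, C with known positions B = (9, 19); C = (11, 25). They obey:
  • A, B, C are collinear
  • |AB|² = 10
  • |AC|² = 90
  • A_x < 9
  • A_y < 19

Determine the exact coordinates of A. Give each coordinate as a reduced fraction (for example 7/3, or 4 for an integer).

1. A_x = 8  [[A, B, C are collinear ⇒ -6x+2y+16=0] ∩ [|A−(9, 19)|²=10]]
2. A_y = 16  [[A, B, C are collinear ⇒ -6x+2y+16=0] ∩ [|A−(9, 19)|²=10]]
   so A = (8, 16)

A = (8, 16)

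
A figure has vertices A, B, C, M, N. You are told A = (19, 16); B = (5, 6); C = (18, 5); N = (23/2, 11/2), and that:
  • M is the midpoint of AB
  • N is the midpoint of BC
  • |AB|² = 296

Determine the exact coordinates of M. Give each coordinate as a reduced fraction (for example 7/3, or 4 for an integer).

1. M_x = 12  [2·M = A+B = (19, 16)+(5, 6)]
2. M_y = 11  [2·M = A+B = (19, 16)+(5, 6)]
   so M = (12, 11)

M = (12, 11)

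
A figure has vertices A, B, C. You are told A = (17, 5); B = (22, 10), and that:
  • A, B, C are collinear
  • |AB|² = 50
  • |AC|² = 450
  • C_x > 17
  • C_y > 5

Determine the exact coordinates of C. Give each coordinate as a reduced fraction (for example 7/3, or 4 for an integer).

1. C_x = 32  [[A, B, C are collinear ⇒ -5x+5y+60=0] ∩ [|C−(17, 5)|²=450]]
2. C_y = 20  [[A, B, C are collinear ⇒ -5x+5y+60=0] ∩ [|C−(17, 5)|²=450]]
   so C = (32, 20)

C = (32, 20)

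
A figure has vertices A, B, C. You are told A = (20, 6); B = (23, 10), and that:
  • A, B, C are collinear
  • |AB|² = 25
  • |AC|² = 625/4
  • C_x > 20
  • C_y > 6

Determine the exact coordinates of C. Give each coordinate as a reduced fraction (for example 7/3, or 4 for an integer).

C = (55/2, 16)

1. C_x = 55/2  [[A, B, C are collinear ⇒ -4x+3y+62=0] ∩ [|C−(20, 6)|²=625/4]]
2. C_y = 16  [[A, B, C are collinear ⇒ -4x+3y+62=0] ∩ [|C−(20, 6)|²=625/4]]
   so C = (55/2, 16)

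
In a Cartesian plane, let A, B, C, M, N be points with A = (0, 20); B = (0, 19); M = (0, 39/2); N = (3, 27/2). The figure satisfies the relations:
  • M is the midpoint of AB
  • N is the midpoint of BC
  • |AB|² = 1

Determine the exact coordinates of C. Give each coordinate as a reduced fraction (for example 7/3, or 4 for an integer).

C = (6, 8)

1. C_x = 6  [C = 2·N−B = 2·(3, 27/2)−(0, 19)]
2. C_y = 8  [C = 2·N−B = 2·(3, 27/2)−(0, 19)]
   so C = (6, 8)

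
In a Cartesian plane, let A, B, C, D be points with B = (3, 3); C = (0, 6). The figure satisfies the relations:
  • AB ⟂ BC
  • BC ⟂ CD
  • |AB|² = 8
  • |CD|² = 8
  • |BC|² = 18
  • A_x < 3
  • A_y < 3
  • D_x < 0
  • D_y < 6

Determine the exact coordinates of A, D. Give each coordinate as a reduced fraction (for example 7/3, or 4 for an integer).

1. A_x = 1  [[AB ⟂ BC ⇒ 3x-3y=0] ∩ [|A−(3, 3)|²=8]]
2. A_y = 1  [[AB ⟂ BC ⇒ 3x-3y=0] ∩ [|A−(3, 3)|²=8]]
   so A = (1, 1)
3. D_x = -2  [[BC ⟂ CD ⇒ -3x+3y-18=0] ∩ [|D−(0, 6)|²=8]]
4. D_y = 4  [[BC ⟂ CD ⇒ -3x+3y-18=0] ∩ [|D−(0, 6)|²=8]]
   so D = (-2, 4)

A = (1, 1)
D = (-2, 4)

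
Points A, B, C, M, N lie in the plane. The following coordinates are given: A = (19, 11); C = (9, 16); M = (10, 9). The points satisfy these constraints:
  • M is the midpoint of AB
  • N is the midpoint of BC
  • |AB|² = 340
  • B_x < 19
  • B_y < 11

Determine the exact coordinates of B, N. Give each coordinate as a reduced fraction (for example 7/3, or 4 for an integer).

B = (1, 7)
N = (5, 23/2)

1. B_x = 1  [B = 2·M−A = 2·(10, 9)−(19, 11)]
2. B_y = 7  [B = 2·M−A = 2·(10, 9)−(19, 11)]
   so B = (1, 7)
3. N_x = 5  [2·N = B+C = (1, 7)+(9, 16)]
4. N_y = 23/2  [2·N = B+C = (1, 7)+(9, 16)]
   so N = (5, 23/2)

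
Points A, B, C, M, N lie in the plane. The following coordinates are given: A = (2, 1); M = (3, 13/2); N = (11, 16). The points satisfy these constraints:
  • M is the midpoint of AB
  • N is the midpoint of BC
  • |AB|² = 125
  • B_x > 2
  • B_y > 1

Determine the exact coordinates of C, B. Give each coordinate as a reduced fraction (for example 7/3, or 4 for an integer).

C = (18, 20)
B = (4, 12)

1. B_x = 4  [B = 2·M−A = 2·(3, 13/2)−(2, 1)]
2. B_y = 12  [B = 2·M−A = 2·(3, 13/2)−(2, 1)]
   so B = (4, 12)
3. C_x = 18  [C = 2·N−B = 2·(11, 16)−(4, 12)]
4. C_y = 20  [C = 2·N−B = 2·(11, 16)−(4, 12)]
   so C = (18, 20)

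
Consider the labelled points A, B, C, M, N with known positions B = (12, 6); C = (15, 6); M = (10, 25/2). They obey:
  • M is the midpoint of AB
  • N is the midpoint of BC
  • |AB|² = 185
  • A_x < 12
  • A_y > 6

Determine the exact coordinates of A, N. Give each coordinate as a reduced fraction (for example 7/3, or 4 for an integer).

1. A_x = 8  [A = 2·M−B = 2·(10, 25/2)−(12, 6)]
2. A_y = 19  [A = 2·M−B = 2·(10, 25/2)−(12, 6)]
   so A = (8, 19)
3. N_x = 27/2  [2·N = B+C = (12, 6)+(15, 6)]
4. N_y = 6  [2·N = B+C = (12, 6)+(15, 6)]
   so N = (27/2, 6)

A = (8, 19)
N = (27/2, 6)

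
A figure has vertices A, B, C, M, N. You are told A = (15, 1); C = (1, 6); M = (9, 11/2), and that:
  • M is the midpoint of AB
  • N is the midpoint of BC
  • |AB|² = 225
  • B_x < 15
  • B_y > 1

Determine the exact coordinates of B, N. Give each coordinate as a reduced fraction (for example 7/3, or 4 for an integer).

B = (3, 10)
N = (2, 8)

1. B_x = 3  [B = 2·M−A = 2·(9, 11/2)−(15, 1)]
2. B_y = 10  [B = 2·M−A = 2·(9, 11/2)−(15, 1)]
   so B = (3, 10)
3. N_x = 2  [2·N = B+C = (3, 10)+(1, 6)]
4. N_y = 8  [2·N = B+C = (3, 10)+(1, 6)]
   so N = (2, 8)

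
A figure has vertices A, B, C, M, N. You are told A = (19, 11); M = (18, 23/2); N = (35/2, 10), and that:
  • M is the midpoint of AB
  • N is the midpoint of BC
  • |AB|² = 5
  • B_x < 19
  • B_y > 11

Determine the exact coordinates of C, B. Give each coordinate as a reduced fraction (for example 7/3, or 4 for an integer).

1. B_x = 17  [B = 2·M−A = 2·(18, 23/2)−(19, 11)]
2. B_y = 12  [B = 2·M−A = 2·(18, 23/2)−(19, 11)]
   so B = (17, 12)
3. C_x = 18  [C = 2·N−B = 2·(35/2, 10)−(17, 12)]
4. C_y = 8  [C = 2·N−B = 2·(35/2, 10)−(17, 12)]
   so C = (18, 8)

C = (18, 8)
B = (17, 12)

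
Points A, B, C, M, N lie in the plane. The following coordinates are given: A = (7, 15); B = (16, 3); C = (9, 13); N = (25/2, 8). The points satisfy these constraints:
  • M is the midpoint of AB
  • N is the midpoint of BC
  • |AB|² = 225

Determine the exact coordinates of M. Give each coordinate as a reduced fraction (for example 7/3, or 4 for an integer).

M = (23/2, 9)

1. M_x = 23/2  [2·M = A+B = (7, 15)+(16, 3)]
2. M_y = 9  [2·M = A+B = (7, 15)+(16, 3)]
   so M = (23/2, 9)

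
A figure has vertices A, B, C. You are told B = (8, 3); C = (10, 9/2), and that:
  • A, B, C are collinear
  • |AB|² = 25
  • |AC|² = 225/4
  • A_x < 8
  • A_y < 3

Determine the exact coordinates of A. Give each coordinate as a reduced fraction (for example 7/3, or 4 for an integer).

1. A_x = 4  [[A, B, C are collinear ⇒ -3/2x+2y+6=0] ∩ [|A−(8, 3)|²=25]]
2. A_y = 0  [[A, B, C are collinear ⇒ -3/2x+2y+6=0] ∩ [|A−(8, 3)|²=25]]
   so A = (4, 0)

A = (4, 0)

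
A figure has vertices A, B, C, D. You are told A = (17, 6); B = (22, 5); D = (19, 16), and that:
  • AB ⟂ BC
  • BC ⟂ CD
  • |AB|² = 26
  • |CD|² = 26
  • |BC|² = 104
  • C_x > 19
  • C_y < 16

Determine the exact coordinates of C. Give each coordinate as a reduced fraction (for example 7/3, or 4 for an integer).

C = (24, 15)

1. C_x = 24  [[AB ⟂ BC ⇒ 5x-1y-105=0] ∩ [|C−(19, 16)|²=26]]
2. C_y = 15  [[AB ⟂ BC ⇒ 5x-1y-105=0] ∩ [|C−(19, 16)|²=26]]
   so C = (24, 15)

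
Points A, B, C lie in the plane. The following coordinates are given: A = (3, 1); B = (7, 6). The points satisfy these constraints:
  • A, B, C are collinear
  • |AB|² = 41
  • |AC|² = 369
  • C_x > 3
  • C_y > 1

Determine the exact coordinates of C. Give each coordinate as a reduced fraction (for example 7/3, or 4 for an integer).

1. C_x = 15  [[A, B, C are collinear ⇒ -5x+4y+11=0] ∩ [|C−(3, 1)|²=369]]
2. C_y = 16  [[A, B, C are collinear ⇒ -5x+4y+11=0] ∩ [|C−(3, 1)|²=369]]
   so C = (15, 16)

C = (15, 16)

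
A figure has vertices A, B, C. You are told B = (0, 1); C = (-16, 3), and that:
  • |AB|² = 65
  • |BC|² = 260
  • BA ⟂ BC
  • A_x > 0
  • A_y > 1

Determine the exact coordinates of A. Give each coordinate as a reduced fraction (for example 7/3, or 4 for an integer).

1. A_x = 1  [[BA ⟂ BC ⇒ -16x+2y-2=0] ∩ [|A−(0, 1)|²=65]]
2. A_y = 9  [[BA ⟂ BC ⇒ -16x+2y-2=0] ∩ [|A−(0, 1)|²=65]]
   so A = (1, 9)

A = (1, 9)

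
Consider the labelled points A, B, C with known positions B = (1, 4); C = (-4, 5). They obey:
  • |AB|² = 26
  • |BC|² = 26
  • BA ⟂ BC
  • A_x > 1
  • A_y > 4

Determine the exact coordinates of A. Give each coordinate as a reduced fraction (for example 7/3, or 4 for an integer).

A = (2, 9)

1. A_x = 2  [[BA ⟂ BC ⇒ -5x+1y+1=0] ∩ [|A−(1, 4)|²=26]]
2. A_y = 9  [[BA ⟂ BC ⇒ -5x+1y+1=0] ∩ [|A−(1, 4)|²=26]]
   so A = (2, 9)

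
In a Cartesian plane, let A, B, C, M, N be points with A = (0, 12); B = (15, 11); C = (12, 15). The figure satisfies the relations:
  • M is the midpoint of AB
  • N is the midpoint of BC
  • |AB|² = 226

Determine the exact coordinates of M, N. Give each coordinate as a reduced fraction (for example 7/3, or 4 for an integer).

M = (15/2, 23/2)
N = (27/2, 13)

1. M_x = 15/2  [2·M = A+B = (0, 12)+(15, 11)]
2. M_y = 23/2  [2·M = A+B = (0, 12)+(15, 11)]
   so M = (15/2, 23/2)
3. N_x = 27/2  [2·N = B+C = (15, 11)+(12, 15)]
4. N_y = 13  [2·N = B+C = (15, 11)+(12, 15)]
   so N = (27/2, 13)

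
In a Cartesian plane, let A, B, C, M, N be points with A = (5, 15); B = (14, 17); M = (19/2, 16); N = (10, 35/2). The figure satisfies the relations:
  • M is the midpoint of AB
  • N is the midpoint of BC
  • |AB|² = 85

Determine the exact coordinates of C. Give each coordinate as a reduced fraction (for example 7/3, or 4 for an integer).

C = (6, 18)

1. C_x = 6  [C = 2·N−B = 2·(10, 35/2)−(14, 17)]
2. C_y = 18  [C = 2·N−B = 2·(10, 35/2)−(14, 17)]
   so C = (6, 18)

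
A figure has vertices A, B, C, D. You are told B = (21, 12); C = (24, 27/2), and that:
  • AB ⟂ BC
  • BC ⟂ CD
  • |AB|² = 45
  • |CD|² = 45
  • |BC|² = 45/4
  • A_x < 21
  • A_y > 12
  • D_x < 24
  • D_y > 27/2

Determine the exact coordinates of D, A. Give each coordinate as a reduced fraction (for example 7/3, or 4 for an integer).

1. D_x = 21  [[BC ⟂ CD ⇒ 3x+3/2y-369/4=0] ∩ [|D−(24, 27/2)|²=45]]
2. D_y = 39/2  [[BC ⟂ CD ⇒ 3x+3/2y-369/4=0] ∩ [|D−(24, 27/2)|²=45]]
   so D = (21, 39/2)
3. A_x = 18  [[AB ⟂ BC ⇒ -3x-3/2y+81=0] ∩ [|A−(21, 12)|²=45]]
4. A_y = 18  [[AB ⟂ BC ⇒ -3x-3/2y+81=0] ∩ [|A−(21, 12)|²=45]]
   so A = (18, 18)

D = (21, 39/2)
A = (18, 18)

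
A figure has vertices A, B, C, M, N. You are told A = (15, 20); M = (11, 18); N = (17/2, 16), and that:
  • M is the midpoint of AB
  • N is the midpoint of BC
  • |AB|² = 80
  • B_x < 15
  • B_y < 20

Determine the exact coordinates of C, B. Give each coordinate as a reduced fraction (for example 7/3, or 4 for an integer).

C = (10, 16)
B = (7, 16)

1. B_x = 7  [B = 2·M−A = 2·(11, 18)−(15, 20)]
2. B_y = 16  [B = 2·M−A = 2·(11, 18)−(15, 20)]
   so B = (7, 16)
3. C_x = 10  [C = 2·N−B = 2·(17/2, 16)−(7, 16)]
4. C_y = 16  [C = 2·N−B = 2·(17/2, 16)−(7, 16)]
   so C = (10, 16)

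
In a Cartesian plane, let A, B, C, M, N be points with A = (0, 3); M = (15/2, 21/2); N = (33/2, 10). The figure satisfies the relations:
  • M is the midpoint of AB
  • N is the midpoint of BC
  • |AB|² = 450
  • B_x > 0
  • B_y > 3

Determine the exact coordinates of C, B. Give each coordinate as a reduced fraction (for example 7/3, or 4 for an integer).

C = (18, 2)
B = (15, 18)

1. B_x = 15  [B = 2·M−A = 2·(15/2, 21/2)−(0, 3)]
2. B_y = 18  [B = 2·M−A = 2·(15/2, 21/2)−(0, 3)]
   so B = (15, 18)
3. C_x = 18  [C = 2·N−B = 2·(33/2, 10)−(15, 18)]
4. C_y = 2  [C = 2·N−B = 2·(33/2, 10)−(15, 18)]
   so C = (18, 2)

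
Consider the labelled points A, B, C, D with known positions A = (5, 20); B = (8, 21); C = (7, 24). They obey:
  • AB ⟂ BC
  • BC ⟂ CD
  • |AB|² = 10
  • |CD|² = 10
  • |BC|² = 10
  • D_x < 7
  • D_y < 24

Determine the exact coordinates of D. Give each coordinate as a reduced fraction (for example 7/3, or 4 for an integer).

1. D_x = 4  [[BC ⟂ CD ⇒ -1x+3y-65=0] ∩ [|D−(7, 24)|²=10]]
2. D_y = 23  [[BC ⟂ CD ⇒ -1x+3y-65=0] ∩ [|D−(7, 24)|²=10]]
   so D = (4, 23)

D = (4, 23)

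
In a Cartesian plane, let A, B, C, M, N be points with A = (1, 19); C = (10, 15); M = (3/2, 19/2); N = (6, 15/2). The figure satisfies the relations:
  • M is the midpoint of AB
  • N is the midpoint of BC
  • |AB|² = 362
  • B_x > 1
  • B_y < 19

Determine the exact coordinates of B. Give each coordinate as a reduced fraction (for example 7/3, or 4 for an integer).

1. B_x = 2  [B = 2·M−A = 2·(3/2, 19/2)−(1, 19)]
2. B_y = 0  [B = 2·M−A = 2·(3/2, 19/2)−(1, 19)]
   so B = (2, 0)

B = (2, 0)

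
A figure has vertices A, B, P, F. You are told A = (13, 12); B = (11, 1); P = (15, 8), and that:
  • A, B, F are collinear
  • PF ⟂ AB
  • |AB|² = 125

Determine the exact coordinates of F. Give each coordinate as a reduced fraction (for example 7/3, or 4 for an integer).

1. F_x = 309/25  [[A, B, F are collinear ⇒ 11x-2y-119=0] ∩ [PF ⟂ AB ⇒ -2x-11y+118=0]]
2. F_y = 212/25  [[A, B, F are collinear ⇒ 11x-2y-119=0] ∩ [PF ⟂ AB ⇒ -2x-11y+118=0]]
   so F = (309/25, 212/25)

F = (309/25, 212/25)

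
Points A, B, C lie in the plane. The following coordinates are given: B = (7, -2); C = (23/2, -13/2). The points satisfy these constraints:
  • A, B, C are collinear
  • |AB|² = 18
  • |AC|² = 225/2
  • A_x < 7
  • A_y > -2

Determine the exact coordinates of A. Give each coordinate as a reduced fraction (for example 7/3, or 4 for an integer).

1. A_x = 4  [[A, B, C are collinear ⇒ 9/2x+9/2y-45/2=0] ∩ [|A−(7, -2)|²=18]]
2. A_y = 1  [[A, B, C are collinear ⇒ 9/2x+9/2y-45/2=0] ∩ [|A−(7, -2)|²=18]]
   so A = (4, 1)

A = (4, 1)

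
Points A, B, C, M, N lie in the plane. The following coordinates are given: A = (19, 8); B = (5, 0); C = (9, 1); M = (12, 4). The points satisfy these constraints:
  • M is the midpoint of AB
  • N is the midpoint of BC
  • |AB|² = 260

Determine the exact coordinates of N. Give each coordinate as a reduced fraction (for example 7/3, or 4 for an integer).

N = (7, 1/2)

1. N_x = 7  [2·N = B+C = (5, 0)+(9, 1)]
2. N_y = 1/2  [2·N = B+C = (5, 0)+(9, 1)]
   so N = (7, 1/2)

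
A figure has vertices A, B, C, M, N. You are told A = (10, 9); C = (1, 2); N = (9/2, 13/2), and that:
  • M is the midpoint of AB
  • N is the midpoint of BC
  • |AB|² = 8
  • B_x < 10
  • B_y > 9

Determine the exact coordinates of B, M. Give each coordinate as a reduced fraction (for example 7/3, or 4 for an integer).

B = (8, 11)
M = (9, 10)

1. B_x = 8  [B = 2·N−C = 2·(9/2, 13/2)−(1, 2)]
2. B_y = 11  [B = 2·N−C = 2·(9/2, 13/2)−(1, 2)]
   so B = (8, 11)
3. M_x = 9  [2·M = A+B = (10, 9)+(8, 11)]
4. M_y = 10  [2·M = A+B = (10, 9)+(8, 11)]
   so M = (9, 10)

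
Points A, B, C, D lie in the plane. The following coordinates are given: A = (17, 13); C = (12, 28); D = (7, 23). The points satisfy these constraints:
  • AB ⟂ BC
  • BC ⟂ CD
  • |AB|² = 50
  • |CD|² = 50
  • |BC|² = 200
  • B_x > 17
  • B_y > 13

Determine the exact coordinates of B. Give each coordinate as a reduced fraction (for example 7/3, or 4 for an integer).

B = (22, 18)

1. B_x = 22  [[BC ⟂ CD ⇒ 5x+5y-200=0] ∩ [|B−(17, 13)|²=50]]
2. B_y = 18  [[BC ⟂ CD ⇒ 5x+5y-200=0] ∩ [|B−(17, 13)|²=50]]
   so B = (22, 18)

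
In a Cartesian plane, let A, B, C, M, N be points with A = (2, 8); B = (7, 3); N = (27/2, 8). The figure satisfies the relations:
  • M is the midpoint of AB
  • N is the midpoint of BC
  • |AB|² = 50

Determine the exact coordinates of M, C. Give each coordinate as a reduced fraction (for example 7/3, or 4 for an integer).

1. M_x = 9/2  [2·M = A+B = (2, 8)+(7, 3)]
2. M_y = 11/2  [2·M = A+B = (2, 8)+(7, 3)]
   so M = (9/2, 11/2)
3. C_x = 20  [C = 2·N−B = 2·(27/2, 8)−(7, 3)]
4. C_y = 13  [C = 2·N−B = 2·(27/2, 8)−(7, 3)]
   so C = (20, 13)

M = (9/2, 11/2)
C = (20, 13)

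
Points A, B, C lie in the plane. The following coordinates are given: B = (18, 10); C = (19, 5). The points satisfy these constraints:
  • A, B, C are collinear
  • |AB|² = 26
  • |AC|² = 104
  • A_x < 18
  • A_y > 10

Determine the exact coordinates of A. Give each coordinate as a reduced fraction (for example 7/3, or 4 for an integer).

A = (17, 15)

1. A_x = 17  [[A, B, C are collinear ⇒ 5x+1y-100=0] ∩ [|A−(18, 10)|²=26]]
2. A_y = 15  [[A, B, C are collinear ⇒ 5x+1y-100=0] ∩ [|A−(18, 10)|²=26]]
   so A = (17, 15)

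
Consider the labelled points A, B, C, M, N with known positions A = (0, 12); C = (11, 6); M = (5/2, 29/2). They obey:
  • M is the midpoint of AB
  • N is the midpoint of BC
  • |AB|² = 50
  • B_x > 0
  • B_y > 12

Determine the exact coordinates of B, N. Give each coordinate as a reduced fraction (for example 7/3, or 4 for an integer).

B = (5, 17)
N = (8, 23/2)

1. B_x = 5  [B = 2·M−A = 2·(5/2, 29/2)−(0, 12)]
2. B_y = 17  [B = 2·M−A = 2·(5/2, 29/2)−(0, 12)]
   so B = (5, 17)
3. N_x = 8  [2·N = B+C = (5, 17)+(11, 6)]
4. N_y = 23/2  [2·N = B+C = (5, 17)+(11, 6)]
   so N = (8, 23/2)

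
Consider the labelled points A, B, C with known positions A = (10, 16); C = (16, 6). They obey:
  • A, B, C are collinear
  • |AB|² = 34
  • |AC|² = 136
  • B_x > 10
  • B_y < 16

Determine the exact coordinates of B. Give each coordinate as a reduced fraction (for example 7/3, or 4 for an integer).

B = (13, 11)

1. B_x = 13  [[A, B, C are collinear ⇒ -10x-6y+196=0] ∩ [|B−(10, 16)|²=34]]
2. B_y = 11  [[A, B, C are collinear ⇒ -10x-6y+196=0] ∩ [|B−(10, 16)|²=34]]
   so B = (13, 11)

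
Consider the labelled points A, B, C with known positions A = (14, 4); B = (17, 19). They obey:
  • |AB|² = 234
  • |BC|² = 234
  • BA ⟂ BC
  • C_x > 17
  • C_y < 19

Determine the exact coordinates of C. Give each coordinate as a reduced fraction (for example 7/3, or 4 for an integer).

1. C_x = 32  [[BA ⟂ BC ⇒ -3x-15y+336=0] ∩ [|C−(17, 19)|²=234]]
2. C_y = 16  [[BA ⟂ BC ⇒ -3x-15y+336=0] ∩ [|C−(17, 19)|²=234]]
   so C = (32, 16)

C = (32, 16)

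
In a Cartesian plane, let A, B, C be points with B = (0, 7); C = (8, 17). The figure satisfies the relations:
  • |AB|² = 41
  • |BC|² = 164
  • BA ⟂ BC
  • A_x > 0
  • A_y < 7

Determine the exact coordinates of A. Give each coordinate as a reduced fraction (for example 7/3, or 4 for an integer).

1. A_x = 5  [[BA ⟂ BC ⇒ 8x+10y-70=0] ∩ [|A−(0, 7)|²=41]]
2. A_y = 3  [[BA ⟂ BC ⇒ 8x+10y-70=0] ∩ [|A−(0, 7)|²=41]]
   so A = (5, 3)

A = (5, 3)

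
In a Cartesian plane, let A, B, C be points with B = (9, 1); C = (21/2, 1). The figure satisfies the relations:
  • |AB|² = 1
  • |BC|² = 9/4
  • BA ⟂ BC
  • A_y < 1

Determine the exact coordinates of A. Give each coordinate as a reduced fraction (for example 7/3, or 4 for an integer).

1. A_x = 9  [[BA ⟂ BC ⇒ 3/2x-27/2=0] ∩ [|A−(9, 1)|²=1]]
2. A_y = 0  [[BA ⟂ BC ⇒ 3/2x-27/2=0] ∩ [|A−(9, 1)|²=1]]
   so A = (9, 0)

A = (9, 0)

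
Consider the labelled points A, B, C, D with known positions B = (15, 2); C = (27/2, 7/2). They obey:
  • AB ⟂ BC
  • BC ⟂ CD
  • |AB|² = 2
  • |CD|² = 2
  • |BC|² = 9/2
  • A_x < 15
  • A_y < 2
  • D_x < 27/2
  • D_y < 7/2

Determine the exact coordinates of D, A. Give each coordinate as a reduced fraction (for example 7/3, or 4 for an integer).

1. D_x = 25/2  [[BC ⟂ CD ⇒ -3/2x+3/2y+15=0] ∩ [|D−(27/2, 7/2)|²=2]]
2. D_y = 5/2  [[BC ⟂ CD ⇒ -3/2x+3/2y+15=0] ∩ [|D−(27/2, 7/2)|²=2]]
   so D = (25/2, 5/2)
3. A_x = 14  [[AB ⟂ BC ⇒ 3/2x-3/2y-39/2=0] ∩ [|A−(15, 2)|²=2]]
4. A_y = 1  [[AB ⟂ BC ⇒ 3/2x-3/2y-39/2=0] ∩ [|A−(15, 2)|²=2]]
   so A = (14, 1)

D = (25/2, 5/2)
A = (14, 1)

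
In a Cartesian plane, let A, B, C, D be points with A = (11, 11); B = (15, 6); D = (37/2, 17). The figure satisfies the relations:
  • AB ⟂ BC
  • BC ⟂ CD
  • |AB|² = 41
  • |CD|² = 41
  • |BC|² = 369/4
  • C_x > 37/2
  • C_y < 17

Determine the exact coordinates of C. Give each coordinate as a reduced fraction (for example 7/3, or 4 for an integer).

1. C_x = 45/2  [[AB ⟂ BC ⇒ 4x-5y-30=0] ∩ [|C−(37/2, 17)|²=41]]
2. C_y = 12  [[AB ⟂ BC ⇒ 4x-5y-30=0] ∩ [|C−(37/2, 17)|²=41]]
   so C = (45/2, 12)

C = (45/2, 12)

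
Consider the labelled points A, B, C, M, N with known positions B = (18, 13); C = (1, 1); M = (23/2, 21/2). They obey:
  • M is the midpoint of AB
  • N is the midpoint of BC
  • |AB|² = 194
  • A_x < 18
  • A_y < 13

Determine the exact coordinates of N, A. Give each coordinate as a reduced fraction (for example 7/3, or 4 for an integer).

N = (19/2, 7)
A = (5, 8)

1. A_x = 5  [A = 2·M−B = 2·(23/2, 21/2)−(18, 13)]
2. A_y = 8  [A = 2·M−B = 2·(23/2, 21/2)−(18, 13)]
   so A = (5, 8)
3. N_x = 19/2  [2·N = B+C = (18, 13)+(1, 1)]
4. N_y = 7  [2·N = B+C = (18, 13)+(1, 1)]
   so N = (19/2, 7)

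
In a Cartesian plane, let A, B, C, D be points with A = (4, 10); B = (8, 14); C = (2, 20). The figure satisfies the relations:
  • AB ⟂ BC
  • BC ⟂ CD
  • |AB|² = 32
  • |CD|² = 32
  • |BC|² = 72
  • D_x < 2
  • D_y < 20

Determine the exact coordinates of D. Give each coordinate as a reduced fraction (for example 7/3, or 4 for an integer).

D = (-2, 16)

1. D_x = -2  [[BC ⟂ CD ⇒ -6x+6y-108=0] ∩ [|D−(2, 20)|²=32]]
2. D_y = 16  [[BC ⟂ CD ⇒ -6x+6y-108=0] ∩ [|D−(2, 20)|²=32]]
   so D = (-2, 16)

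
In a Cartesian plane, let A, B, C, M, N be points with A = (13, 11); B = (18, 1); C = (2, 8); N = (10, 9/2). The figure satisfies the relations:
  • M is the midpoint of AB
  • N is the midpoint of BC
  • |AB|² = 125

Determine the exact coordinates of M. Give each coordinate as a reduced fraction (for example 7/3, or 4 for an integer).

M = (31/2, 6)

1. M_x = 31/2  [2·M = A+B = (13, 11)+(18, 1)]
2. M_y = 6  [2·M = A+B = (13, 11)+(18, 1)]
   so M = (31/2, 6)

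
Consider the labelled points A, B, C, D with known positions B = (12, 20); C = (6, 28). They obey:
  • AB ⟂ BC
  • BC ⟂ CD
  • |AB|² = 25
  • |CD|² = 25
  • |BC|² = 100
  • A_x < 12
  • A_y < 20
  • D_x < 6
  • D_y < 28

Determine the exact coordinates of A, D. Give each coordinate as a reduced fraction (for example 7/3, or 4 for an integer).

A = (8, 17)
D = (2, 25)

1. A_x = 8  [[AB ⟂ BC ⇒ 6x-8y+88=0] ∩ [|A−(12, 20)|²=25]]
2. A_y = 17  [[AB ⟂ BC ⇒ 6x-8y+88=0] ∩ [|A−(12, 20)|²=25]]
   so A = (8, 17)
3. D_x = 2  [[BC ⟂ CD ⇒ -6x+8y-188=0] ∩ [|D−(6, 28)|²=25]]
4. D_y = 25  [[BC ⟂ CD ⇒ -6x+8y-188=0] ∩ [|D−(6, 28)|²=25]]
   so D = (2, 25)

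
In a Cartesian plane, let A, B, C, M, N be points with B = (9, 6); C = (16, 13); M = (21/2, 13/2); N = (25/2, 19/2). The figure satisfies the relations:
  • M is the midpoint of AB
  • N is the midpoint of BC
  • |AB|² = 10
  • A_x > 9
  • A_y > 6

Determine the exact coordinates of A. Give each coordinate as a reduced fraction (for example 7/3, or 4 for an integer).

A = (12, 7)

1. A_x = 12  [A = 2·M−B = 2·(21/2, 13/2)−(9, 6)]
2. A_y = 7  [A = 2·M−B = 2·(21/2, 13/2)−(9, 6)]
   so A = (12, 7)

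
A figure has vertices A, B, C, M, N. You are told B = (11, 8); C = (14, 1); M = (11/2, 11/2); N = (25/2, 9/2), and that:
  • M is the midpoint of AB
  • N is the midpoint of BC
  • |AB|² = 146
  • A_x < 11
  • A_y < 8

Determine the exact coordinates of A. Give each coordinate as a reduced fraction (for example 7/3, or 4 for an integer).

A = (0, 3)

1. A_x = 0  [A = 2·M−B = 2·(11/2, 11/2)−(11, 8)]
2. A_y = 3  [A = 2·M−B = 2·(11/2, 11/2)−(11, 8)]
   so A = (0, 3)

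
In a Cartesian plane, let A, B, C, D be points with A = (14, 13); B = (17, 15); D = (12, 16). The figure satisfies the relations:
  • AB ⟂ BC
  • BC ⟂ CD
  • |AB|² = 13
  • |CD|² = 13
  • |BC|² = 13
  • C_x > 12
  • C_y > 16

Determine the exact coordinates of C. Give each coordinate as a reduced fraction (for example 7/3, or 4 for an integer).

C = (15, 18)

1. C_x = 15  [[AB ⟂ BC ⇒ 3x+2y-81=0] ∩ [|C−(12, 16)|²=13]]
2. C_y = 18  [[AB ⟂ BC ⇒ 3x+2y-81=0] ∩ [|C−(12, 16)|²=13]]
   so C = (15, 18)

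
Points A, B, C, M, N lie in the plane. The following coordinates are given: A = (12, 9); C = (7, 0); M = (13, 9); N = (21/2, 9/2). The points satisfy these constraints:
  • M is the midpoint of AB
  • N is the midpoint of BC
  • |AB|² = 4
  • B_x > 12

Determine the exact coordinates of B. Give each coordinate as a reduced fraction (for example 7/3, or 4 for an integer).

1. B_x = 14  [B = 2·M−A = 2·(13, 9)−(12, 9)]
2. B_y = 9  [B = 2·M−A = 2·(13, 9)−(12, 9)]
   so B = (14, 9)

B = (14, 9)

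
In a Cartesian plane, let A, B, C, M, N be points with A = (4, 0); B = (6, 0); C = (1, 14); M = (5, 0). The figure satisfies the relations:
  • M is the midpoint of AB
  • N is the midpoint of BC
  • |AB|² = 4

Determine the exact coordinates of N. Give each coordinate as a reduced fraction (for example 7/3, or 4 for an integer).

N = (7/2, 7)

1. N_x = 7/2  [2·N = B+C = (6, 0)+(1, 14)]
2. N_y = 7  [2·N = B+C = (6, 0)+(1, 14)]
   so N = (7/2, 7)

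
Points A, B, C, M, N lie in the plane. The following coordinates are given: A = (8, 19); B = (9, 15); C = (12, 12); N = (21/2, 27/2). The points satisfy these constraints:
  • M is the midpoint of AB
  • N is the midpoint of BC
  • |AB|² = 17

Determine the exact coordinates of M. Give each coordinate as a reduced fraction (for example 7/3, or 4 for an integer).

1. M_x = 17/2  [2·M = A+B = (8, 19)+(9, 15)]
2. M_y = 17  [2·M = A+B = (8, 19)+(9, 15)]
   so M = (17/2, 17)

M = (17/2, 17)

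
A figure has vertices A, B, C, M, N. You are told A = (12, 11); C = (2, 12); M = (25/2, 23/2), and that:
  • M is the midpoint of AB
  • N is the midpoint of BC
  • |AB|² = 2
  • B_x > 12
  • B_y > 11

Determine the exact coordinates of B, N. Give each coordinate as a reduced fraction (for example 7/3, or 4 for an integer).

B = (13, 12)
N = (15/2, 12)

1. B_x = 13  [B = 2·M−A = 2·(25/2, 23/2)−(12, 11)]
2. B_y = 12  [B = 2·M−A = 2·(25/2, 23/2)−(12, 11)]
   so B = (13, 12)
3. N_x = 15/2  [2·N = B+C = (13, 12)+(2, 12)]
4. N_y = 12  [2·N = B+C = (13, 12)+(2, 12)]
   so N = (15/2, 12)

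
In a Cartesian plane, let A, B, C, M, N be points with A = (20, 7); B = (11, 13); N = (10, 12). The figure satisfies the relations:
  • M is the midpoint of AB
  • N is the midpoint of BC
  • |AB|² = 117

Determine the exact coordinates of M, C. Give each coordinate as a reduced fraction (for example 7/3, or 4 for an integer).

1. M_x = 31/2  [2·M = A+B = (20, 7)+(11, 13)]
2. M_y = 10  [2·M = A+B = (20, 7)+(11, 13)]
   so M = (31/2, 10)
3. C_x = 9  [C = 2·N−B = 2·(10, 12)−(11, 13)]
4. C_y = 11  [C = 2·N−B = 2·(10, 12)−(11, 13)]
   so C = (9, 11)

M = (31/2, 10)
C = (9, 11)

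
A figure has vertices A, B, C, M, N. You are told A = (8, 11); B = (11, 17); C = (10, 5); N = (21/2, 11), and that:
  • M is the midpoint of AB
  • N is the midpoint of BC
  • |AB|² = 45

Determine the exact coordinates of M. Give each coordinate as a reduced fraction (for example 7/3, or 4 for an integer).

M = (19/2, 14)

1. M_x = 19/2  [2·M = A+B = (8, 11)+(11, 17)]
2. M_y = 14  [2·M = A+B = (8, 11)+(11, 17)]
   so M = (19/2, 14)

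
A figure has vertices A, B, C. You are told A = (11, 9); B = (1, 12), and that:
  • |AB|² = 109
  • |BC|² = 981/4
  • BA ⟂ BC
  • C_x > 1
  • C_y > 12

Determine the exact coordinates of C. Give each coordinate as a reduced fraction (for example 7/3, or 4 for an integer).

1. C_x = 11/2  [[BA ⟂ BC ⇒ 10x-3y+26=0] ∩ [|C−(1, 12)|²=981/4]]
2. C_y = 27  [[BA ⟂ BC ⇒ 10x-3y+26=0] ∩ [|C−(1, 12)|²=981/4]]
   so C = (11/2, 27)

C = (11/2, 27)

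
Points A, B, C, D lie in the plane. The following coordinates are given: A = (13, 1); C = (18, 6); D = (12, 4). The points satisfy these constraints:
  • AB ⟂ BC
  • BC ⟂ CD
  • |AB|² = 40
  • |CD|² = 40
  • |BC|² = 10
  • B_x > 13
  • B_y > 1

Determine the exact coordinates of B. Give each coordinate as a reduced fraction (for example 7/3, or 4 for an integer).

1. B_x = 19  [[BC ⟂ CD ⇒ 6x+2y-120=0] ∩ [|B−(13, 1)|²=40]]
2. B_y = 3  [[BC ⟂ CD ⇒ 6x+2y-120=0] ∩ [|B−(13, 1)|²=40]]
   so B = (19, 3)

B = (19, 3)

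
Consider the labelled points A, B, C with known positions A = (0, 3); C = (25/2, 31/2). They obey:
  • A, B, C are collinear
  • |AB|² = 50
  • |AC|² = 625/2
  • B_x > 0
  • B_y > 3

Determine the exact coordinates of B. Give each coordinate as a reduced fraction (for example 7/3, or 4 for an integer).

B = (5, 8)

1. B_x = 5  [[A, B, C are collinear ⇒ 25/2x-25/2y+75/2=0] ∩ [|B−(0, 3)|²=50]]
2. B_y = 8  [[A, B, C are collinear ⇒ 25/2x-25/2y+75/2=0] ∩ [|B−(0, 3)|²=50]]
   so B = (5, 8)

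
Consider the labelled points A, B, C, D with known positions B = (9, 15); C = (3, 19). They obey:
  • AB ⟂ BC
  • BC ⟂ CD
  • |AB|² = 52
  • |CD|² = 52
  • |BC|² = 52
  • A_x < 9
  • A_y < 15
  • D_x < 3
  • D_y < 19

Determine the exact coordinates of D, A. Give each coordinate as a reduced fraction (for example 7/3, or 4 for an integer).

1. D_x = -1  [[BC ⟂ CD ⇒ -6x+4y-58=0] ∩ [|D−(3, 19)|²=52]]
2. D_y = 13  [[BC ⟂ CD ⇒ -6x+4y-58=0] ∩ [|D−(3, 19)|²=52]]
   so D = (-1, 13)
3. A_x = 5  [[AB ⟂ BC ⇒ 6x-4y+6=0] ∩ [|A−(9, 15)|²=52]]
4. A_y = 9  [[AB ⟂ BC ⇒ 6x-4y+6=0] ∩ [|A−(9, 15)|²=52]]
   so A = (5, 9)

D = (-1, 13)
A = (5, 9)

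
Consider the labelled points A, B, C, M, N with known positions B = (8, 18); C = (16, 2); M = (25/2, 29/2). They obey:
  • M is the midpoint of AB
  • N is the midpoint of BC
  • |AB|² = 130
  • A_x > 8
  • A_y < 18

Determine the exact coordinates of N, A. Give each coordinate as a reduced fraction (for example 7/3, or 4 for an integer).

1. A_x = 17  [A = 2·M−B = 2·(25/2, 29/2)−(8, 18)]
2. A_y = 11  [A = 2·M−B = 2·(25/2, 29/2)−(8, 18)]
   so A = (17, 11)
3. N_x = 12  [2·N = B+C = (8, 18)+(16, 2)]
4. N_y = 10  [2·N = B+C = (8, 18)+(16, 2)]
   so N = (12, 10)

N = (12, 10)
A = (17, 11)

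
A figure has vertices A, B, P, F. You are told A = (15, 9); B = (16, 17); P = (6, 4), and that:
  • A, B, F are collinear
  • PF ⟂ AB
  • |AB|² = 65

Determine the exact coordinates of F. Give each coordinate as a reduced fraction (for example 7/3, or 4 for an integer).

F = (926/65, 193/65)

1. F_x = 926/65  [[A, B, F are collinear ⇒ -8x+1y+111=0] ∩ [PF ⟂ AB ⇒ 1x+8y-38=0]]
2. F_y = 193/65  [[A, B, F are collinear ⇒ -8x+1y+111=0] ∩ [PF ⟂ AB ⇒ 1x+8y-38=0]]
   so F = (926/65, 193/65)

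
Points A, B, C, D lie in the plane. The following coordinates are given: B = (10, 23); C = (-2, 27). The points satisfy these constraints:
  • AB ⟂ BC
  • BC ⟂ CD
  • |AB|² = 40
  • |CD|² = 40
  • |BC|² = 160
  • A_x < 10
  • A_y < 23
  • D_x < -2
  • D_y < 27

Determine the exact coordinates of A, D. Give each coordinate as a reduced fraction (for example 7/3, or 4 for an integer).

1. A_x = 8  [[AB ⟂ BC ⇒ 12x-4y-28=0] ∩ [|A−(10, 23)|²=40]]
2. A_y = 17  [[AB ⟂ BC ⇒ 12x-4y-28=0] ∩ [|A−(10, 23)|²=40]]
   so A = (8, 17)
3. D_x = -4  [[BC ⟂ CD ⇒ -12x+4y-132=0] ∩ [|D−(-2, 27)|²=40]]
4. D_y = 21  [[BC ⟂ CD ⇒ -12x+4y-132=0] ∩ [|D−(-2, 27)|²=40]]
   so D = (-4, 21)

A = (8, 17)
D = (-4, 21)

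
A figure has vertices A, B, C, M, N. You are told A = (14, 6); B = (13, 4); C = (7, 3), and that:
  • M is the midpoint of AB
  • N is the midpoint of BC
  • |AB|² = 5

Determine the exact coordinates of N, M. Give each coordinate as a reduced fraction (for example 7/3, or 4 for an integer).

1. M_x = 27/2  [2·M = A+B = (14, 6)+(13, 4)]
2. M_y = 5  [2·M = A+B = (14, 6)+(13, 4)]
   so M = (27/2, 5)
3. N_x = 10  [2·N = B+C = (13, 4)+(7, 3)]
4. N_y = 7/2  [2·N = B+C = (13, 4)+(7, 3)]
   so N = (10, 7/2)

N = (10, 7/2)
M = (27/2, 5)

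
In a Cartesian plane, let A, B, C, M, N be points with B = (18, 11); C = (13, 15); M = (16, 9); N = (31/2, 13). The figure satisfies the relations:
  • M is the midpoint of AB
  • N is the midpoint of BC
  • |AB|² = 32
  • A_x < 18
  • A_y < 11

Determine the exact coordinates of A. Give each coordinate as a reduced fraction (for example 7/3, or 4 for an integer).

1. A_x = 14  [A = 2·M−B = 2·(16, 9)−(18, 11)]
2. A_y = 7  [A = 2·M−B = 2·(16, 9)−(18, 11)]
   so A = (14, 7)

A = (14, 7)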